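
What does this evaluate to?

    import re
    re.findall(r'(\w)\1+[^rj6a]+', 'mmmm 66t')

['m', '6']

The backreference `\1` re-matches whatever the first group consumed, character for character.
Walking the string: at [0:5] match 'mmmm ', group 1 = 'm'; at [5:8] match '66t', group 1 = '6'.
With a single group, `findall` returns only what that group captured — 2 items.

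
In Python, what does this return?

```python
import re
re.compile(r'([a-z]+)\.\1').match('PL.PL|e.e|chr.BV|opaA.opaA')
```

None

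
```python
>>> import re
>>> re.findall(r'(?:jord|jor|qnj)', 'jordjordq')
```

['jord', 'jord']

Branches in `(...|...)` are attempted left-to-right; the first branch that allows the whole pattern to succeed is taken.
Matches: at [0:4] → 'jord'; at [4:8] → 'jord'.
`findall` yields the raw match text (2 of them) because the pattern has no groups.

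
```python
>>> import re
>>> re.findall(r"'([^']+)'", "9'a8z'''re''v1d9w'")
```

['a8z', 're', 'v1d9w']

Scanning left to right: at [1:6] match "'a8z'", group 1 = 'a8z'; at [7:11] match "'re'", group 1 = 're'; at [11:18] match "'v1d9w'", group 1 = 'v1d9w'.
With a single group, `findall` returns only what that group captured — 3 items.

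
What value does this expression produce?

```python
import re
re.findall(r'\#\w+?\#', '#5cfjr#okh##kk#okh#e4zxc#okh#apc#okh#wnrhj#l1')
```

['#5cfjr#', '#kk#', '#e4zxc#', '#apc#', '#wnrhj#']

`findall` yields the raw match text (5 of them) because the pattern has no groups.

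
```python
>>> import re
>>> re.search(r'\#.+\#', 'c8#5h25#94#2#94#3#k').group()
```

The match spans [2:18] → '#5h25#94#2#94#3#'.

'#5h25#94#2#94#3#'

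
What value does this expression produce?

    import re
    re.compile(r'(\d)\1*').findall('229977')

The backreference `\1` re-matches whatever the first group consumed, character for character.
Matches: at [0:2] match '22', group 1 = '2'; at [2:4] match '99', group 1 = '9'; at [4:6] match '77', group 1 = '7'.
Because there's exactly one group, `findall` drops the full match and keeps group 1 from each hit.

['2', '9', '7']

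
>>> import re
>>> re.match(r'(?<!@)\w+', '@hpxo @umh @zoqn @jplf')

None

`re.match` won't scan ahead — the pattern has to work from the very first character.
Here the string doesn't start with a match, so the call returns None.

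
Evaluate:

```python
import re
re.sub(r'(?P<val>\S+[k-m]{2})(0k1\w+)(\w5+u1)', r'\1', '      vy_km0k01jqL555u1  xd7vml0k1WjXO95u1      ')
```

'      vy_km0k01jqL555u1  xd7vml      '

`\1` in the replacement pulls in group 1's text for each match.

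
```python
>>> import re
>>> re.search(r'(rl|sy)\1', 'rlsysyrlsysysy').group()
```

After group 1 captures some text, `\1` only succeeds where that same text appears again.
The match spans [2:6] → 'sysy'.

'sysy'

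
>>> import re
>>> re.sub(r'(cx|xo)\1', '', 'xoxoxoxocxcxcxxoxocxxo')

'cxcxxo'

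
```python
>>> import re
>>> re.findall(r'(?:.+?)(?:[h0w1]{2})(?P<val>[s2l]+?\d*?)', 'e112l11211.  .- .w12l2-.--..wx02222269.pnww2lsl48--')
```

['2', '2', '2', '2']

Pattern: one or more of any character (lazy) (non-capturing group); then exactly 2 of one of [h0w1] (non-capturing group); then one or more of one of [s2l] (lazy), then zero or more of a digit (lazy) (captured as 'val').
Because the quantifier is non-greedy, it stops expanding at the earliest point where the rest of the pattern can succeed.
Scanning left to right: at [0:4] match 'e112', group 1 = '2'; at [4:8] match 'l112', group 1 = '2'; at [8:20] match '11.  .- .w12', group 1 = '2'; at [20:44] match 'l2-.--..wx02222269.pnww2', group 1 = '2'.
One capturing group, so `findall` returns just the captured substring from each match — 4 in all.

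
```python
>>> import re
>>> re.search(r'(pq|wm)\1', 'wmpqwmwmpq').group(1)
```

'wm'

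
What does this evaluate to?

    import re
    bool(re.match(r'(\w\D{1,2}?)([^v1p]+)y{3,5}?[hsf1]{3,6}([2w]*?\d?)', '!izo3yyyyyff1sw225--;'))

False

`re.match` only tries the pattern at the start of the string.
Here the pattern fails at index 0, so the call returns None, and `bool(None)` is False.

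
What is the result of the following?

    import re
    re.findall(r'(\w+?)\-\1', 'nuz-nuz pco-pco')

`\1` is not a pattern — it's the concrete string captured by group 1, re-applied verbatim.
Matches: at [0:7] match 'nuz-nuz', group 1 = 'nuz'; at [8:15] match 'pco-pco', group 1 = 'pco'.
One capturing group, so `findall` returns just the captured substring from each match — 2 in all.

['nuz', 'pco']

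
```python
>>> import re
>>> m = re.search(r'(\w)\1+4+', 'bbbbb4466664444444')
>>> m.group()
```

After group 1 captures some text, `\1` only succeeds where that same text appears again.
Unlike `match`, `search` isn't anchored — it looks for the pattern anywhere in the string.
The match spans [0:7] → 'bbbbb44'.
Captured: group 1 = 'b'.

'bbbbb44'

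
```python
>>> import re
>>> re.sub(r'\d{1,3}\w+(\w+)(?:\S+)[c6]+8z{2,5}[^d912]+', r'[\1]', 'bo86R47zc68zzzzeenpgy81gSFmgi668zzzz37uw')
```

The pattern matches 1 to 3 of a digit, then one or more of a word character; then one or more of a word character (captured); then one or more of a non-whitespace character (non-capturing group); then one or more of one of [c6], then the literal '8', then 2 to 5 of the literal 'z'; then one or more of any character except [d912].
Matches: at [2:40] → '86R47zc68zzzzeenpgy81gSFmgi668zzzz37uw'.
Each match is replaced using the text its own group 1 captured.

'bo[i]'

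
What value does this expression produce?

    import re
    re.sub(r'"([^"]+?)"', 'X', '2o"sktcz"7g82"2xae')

Matches: at [2:9] → '"sktcz"'.
Each match is replaced by 'X'.

'2oX7g82"2xae'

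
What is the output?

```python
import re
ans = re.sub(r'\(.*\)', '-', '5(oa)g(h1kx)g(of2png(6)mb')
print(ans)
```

Every occurrence is swapped for '-'.

5-mb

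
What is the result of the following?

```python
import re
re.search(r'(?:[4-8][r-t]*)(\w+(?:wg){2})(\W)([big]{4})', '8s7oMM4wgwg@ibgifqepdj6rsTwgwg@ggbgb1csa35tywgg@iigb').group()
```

This matches a character in [4-8], then zero or more of a character in [r-t] (non-capturing group); then one or more of a word character, then the literal 'wg' repeated 2 times (captured); then a non-word character (captured); then exactly 4 of one of [big] (captured).
The match spans [0:16] → '8s7oMM4wgwg@ibgi'.

'8s7oMM4wgwg@ibgi'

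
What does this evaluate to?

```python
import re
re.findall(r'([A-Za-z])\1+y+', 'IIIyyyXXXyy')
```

`\1` is not a pattern — it's the concrete string captured by group 1, re-applied verbatim.
Walking the string: at [0:6] match 'IIIyyy', group 1 = 'I'; at [6:11] match 'XXXyy', group 1 = 'X'.
With a single group, `findall` returns only what that group captured — 2 items.

['I', 'X']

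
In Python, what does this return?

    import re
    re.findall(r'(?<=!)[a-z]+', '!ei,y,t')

['ei']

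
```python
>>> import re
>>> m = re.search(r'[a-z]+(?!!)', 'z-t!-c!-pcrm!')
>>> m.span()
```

(0, 1)

The negative lookahead/lookbehind blocks any match where the forbidden context is present.
`re.search` scans for the first position where the pattern succeeds.
The match spans [0:1] → 'z'.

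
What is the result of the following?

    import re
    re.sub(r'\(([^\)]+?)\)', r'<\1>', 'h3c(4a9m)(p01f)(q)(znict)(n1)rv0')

Each match is replaced using the text its own group 1 captured.

'h3c<4a9m><p01f><q><znict><n1>rv0'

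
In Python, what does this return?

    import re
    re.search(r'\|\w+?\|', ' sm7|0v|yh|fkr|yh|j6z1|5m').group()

'|0v|'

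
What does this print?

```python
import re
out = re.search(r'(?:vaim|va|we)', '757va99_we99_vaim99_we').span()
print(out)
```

`search` walks the string left to right and returns the first match it finds.
The match spans [3:5] → 'va'.

(3, 5)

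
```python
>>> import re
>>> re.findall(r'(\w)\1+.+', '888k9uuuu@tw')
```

['8']

The backreference `\1` re-matches whatever the first group consumed, character for character.
Because there's exactly one group, `findall` drops the full match and keeps group 1 from the one hit.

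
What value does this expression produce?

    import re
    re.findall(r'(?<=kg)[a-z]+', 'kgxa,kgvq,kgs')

The `(?=…)`/`(?<=…)` assertion just peeks at neighbouring text; it doesn't advance the match position.
Scanning left to right: at [2:4] → 'xa'; at [7:9] → 'vq'; at [12:13] → 's'.
With no groups in the pattern, `findall` gives back each whole match — 3 here.

['xa', 'vq', 's']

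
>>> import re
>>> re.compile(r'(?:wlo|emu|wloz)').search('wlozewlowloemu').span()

(0, 3)

Alternation tries branches left to right and keeps the first one that lets the overall match succeed at that position.
The match spans [0:3] → 'wlo'.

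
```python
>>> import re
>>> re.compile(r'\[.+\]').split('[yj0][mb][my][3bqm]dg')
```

`split` removes every match and returns the 2 fragments in between.

['', 'dg']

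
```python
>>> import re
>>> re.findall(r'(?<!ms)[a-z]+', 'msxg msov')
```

['msxg', 'msov']

`(?!…)`/`(?<!…)` only lets a position through if the neighbouring text does NOT match; no characters are consumed.
Walking the string: at [0:4] → 'msxg'; at [5:9] → 'msov'.
With no groups in the pattern, `findall` gives back each whole match — 2 here.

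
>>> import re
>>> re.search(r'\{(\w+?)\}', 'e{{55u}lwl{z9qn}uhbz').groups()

`search` walks the string left to right and returns the first match it finds.
The match spans [2:7] → '{55u}'.
Captured: group 1 = '55u'.

('55u',)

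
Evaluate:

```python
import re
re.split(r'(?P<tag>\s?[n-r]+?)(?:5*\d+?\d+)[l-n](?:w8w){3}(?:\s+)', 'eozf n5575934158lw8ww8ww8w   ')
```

Pattern: optionally whitespace, then one or more of a character in [n-r] (lazy) (captured as 'tag'); then zero or more of the literal '5', then one or more of a digit (lazy), then one or more of a digit (non-capturing group); then a character in [l-n], then the literal 'w8w' repeated 3 times; then one or more of whitespace (non-capturing group).
`re.split` interleaves the captured-group text with the surrounding fragments.

['eozf', ' n', '']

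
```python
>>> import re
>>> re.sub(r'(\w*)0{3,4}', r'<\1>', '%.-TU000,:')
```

'%.-<TU>,:'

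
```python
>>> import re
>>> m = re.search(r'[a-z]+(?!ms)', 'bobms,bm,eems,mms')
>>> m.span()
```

(0, 5)

Because the assertion is negative and zero-width, positions next to the forbidden text are skipped.
`search` walks the string left to right and returns the first match it finds.
The match spans [0:5] → 'bobms'.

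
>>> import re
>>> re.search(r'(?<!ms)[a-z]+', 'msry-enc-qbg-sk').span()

(0, 4)

`(?!…)`/`(?<!…)` only lets a position through if the neighbouring text does NOT match; no characters are consumed.
The match spans [0:4] → 'msry'.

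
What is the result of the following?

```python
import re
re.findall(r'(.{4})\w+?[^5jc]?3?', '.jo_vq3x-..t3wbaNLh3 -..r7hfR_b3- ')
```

['.jo_', 'x-..', 'wbaN', ' -..', 'hfR_']

A non-greedy quantifier consumes as few characters as it can — just enough that the remainder of the pattern still matches from where it stops; whatever follows it matches normally.
With a single group, `findall` returns only what that group captured — 5 items.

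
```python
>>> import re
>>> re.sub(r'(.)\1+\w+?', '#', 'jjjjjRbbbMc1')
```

'##c1'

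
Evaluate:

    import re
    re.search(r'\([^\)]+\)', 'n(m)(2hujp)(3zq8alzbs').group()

'(m)'

The match spans [1:4] → '(m)'.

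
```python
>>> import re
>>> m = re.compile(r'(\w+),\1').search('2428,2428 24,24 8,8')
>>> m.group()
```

'2428,2428'

A backreference is literal: `\1` must see the identical characters the first group matched.
`re.search` scans for the first position where the pattern succeeds.
The match spans [0:9] → '2428,2428'.
Captured: group 1 = '2428'.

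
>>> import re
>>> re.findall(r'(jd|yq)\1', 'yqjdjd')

['jd']

A backreference is literal: `\1` must see the identical characters the first group matched.
One capturing group, so `findall` returns just the captured substring from the one match — 1 in all.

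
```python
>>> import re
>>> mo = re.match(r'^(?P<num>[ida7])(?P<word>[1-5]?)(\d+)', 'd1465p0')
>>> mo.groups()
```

('d', '1', '465')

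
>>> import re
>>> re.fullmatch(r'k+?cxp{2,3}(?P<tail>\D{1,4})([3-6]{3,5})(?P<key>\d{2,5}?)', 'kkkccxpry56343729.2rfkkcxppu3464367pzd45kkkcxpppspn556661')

`re.fullmatch` requires the pattern to consume the entire string.
Here the string isn't matched end-to-end, so the call returns None.

None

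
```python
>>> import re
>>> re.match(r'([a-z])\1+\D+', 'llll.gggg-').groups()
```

('l',)

The match spans [0:10] → 'llll.gggg-'.
Captured: group 1 = 'l'.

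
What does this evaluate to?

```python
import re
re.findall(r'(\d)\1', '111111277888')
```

['1', '1', '1', '7', '8']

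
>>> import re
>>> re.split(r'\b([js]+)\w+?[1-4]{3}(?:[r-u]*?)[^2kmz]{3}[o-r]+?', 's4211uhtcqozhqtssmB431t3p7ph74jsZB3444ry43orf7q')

['', 's', 'ozhqtssmB431t3p7ph74jsZB3444ry43orf7q']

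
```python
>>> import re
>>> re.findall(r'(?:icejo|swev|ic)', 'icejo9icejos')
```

`|` is ordered: at each position the engine commits to the first alternative that works.
`findall` yields the raw match text (2 of them) because the pattern has no groups.

['icejo', 'icejo']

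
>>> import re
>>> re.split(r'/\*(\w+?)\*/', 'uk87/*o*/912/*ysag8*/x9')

Matches to split on: at [4:9] → '/*o*/'; at [12:21] → '/*ysag8*/'.
The group in the pattern means `split` returns the separators' captures alongside the pieces.

['uk87', 'o', '912', 'ysag8', 'x9']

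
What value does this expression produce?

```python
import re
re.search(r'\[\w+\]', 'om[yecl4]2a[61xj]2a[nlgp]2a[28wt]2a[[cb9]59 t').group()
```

'[yecl4]'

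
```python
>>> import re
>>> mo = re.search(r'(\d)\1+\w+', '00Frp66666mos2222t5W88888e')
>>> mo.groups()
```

A backreference is literal: `\1` must see the identical characters the first group matched.
`search` walks the string left to right and returns the first match it finds.
The match spans [0:26] → '00Frp66666mos2222t5W88888e'.
Captured: group 1 = '0'.

('0',)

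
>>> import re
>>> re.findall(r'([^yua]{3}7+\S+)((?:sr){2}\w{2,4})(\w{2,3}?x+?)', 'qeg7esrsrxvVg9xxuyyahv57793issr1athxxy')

[('qeg7e', 'srsrxvVg', '9xx')]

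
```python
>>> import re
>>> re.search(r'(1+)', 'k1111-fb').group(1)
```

'1111'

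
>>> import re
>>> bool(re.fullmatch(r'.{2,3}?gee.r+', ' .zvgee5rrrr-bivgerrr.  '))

False

The pattern matches 2 to 3 of any character (lazy); then the literal 'gee', then any character, then one or more of the literal 'r'.
For `fullmatch`, every character of the input must be accounted for by the pattern.
Here there's no way to consume every character, so the call returns None, and `bool(None)` is False.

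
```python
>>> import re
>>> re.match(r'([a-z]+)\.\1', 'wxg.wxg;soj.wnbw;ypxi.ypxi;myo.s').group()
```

'wxg.wxg'

`\1` has to match the exact text group 1 already captured.
`match` is anchored at position 0; if the pattern doesn't fit there, it returns None.
The match spans [0:7] → 'wxg.wxg'.
Captured: group 1 = 'wxg'.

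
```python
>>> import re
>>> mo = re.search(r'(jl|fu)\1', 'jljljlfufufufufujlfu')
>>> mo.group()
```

`\1` has to match the exact text group 1 already captured.
The match spans [0:4] → 'jljl'.

'jljl'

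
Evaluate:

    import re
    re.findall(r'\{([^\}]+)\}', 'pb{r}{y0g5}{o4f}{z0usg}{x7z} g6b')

['r', 'y0g5', 'o4f', 'z0usg', 'x7z']

Scanning left to right: at [2:5] match '{r}', group 1 = 'r'; at [5:11] match '{y0g5}', group 1 = 'y0g5'; at [11:16] match '{o4f}', group 1 = 'o4f'; at [16:23] match '{z0usg}', group 1 = 'z0usg'; at [23:28] match '{x7z}', group 1 = 'x7z'.
With a single group, `findall` returns only what that group captured — 5 items.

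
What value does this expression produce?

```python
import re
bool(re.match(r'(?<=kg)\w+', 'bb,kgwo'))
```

False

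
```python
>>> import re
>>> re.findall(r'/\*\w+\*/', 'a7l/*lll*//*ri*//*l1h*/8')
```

['/*lll*/', '/*ri*/', '/*l1h*/']

Matches: at [3:10] → '/*lll*/'; at [10:16] → '/*ri*/'; at [16:23] → '/*l1h*/'.
With no groups in the pattern, `findall` gives back each whole match — 3 here.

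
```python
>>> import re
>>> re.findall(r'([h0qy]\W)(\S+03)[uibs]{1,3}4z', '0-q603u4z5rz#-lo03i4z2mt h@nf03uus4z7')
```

[('0-', 'q603u4z5rz#-lo03'), ('h@', 'nf03')]

The pattern matches one of [h0qy], then a non-word character (captured); then one or more of a non-whitespace character, then the literal '03' (captured); then 1 to 3 of one of [uibs], then the literal '4z'.
Scanning left to right: at [0:21] match '0-q603u4z5rz#-lo03i4z', groups = ('0-', 'q603u4z5rz#-lo03'); at [25:36] match 'h@nf03uus4z', groups = ('h@', 'nf03').
2 groups means each result is a tuple of 2 captured strings — 2 here.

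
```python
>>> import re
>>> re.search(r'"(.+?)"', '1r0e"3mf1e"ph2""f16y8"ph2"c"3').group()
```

The match spans [4:11] → '"3mf1e"'.

'"3mf1e"'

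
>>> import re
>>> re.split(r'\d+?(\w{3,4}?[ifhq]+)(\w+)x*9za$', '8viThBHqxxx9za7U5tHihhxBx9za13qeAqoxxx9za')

['', 'viTh', 'BHqxxx9za7U5tHihhxBx9za13qeAqoxxx', '']

`re.split` interleaves the captured-group text with the surrounding fragments.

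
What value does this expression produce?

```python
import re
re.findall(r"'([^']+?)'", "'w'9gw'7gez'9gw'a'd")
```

Because there's exactly one group, `findall` drops the full match and keeps group 1 from each hit.

['w', '7gez', 'a']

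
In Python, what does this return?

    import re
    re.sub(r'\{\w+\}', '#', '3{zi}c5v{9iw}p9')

Each match is replaced by '#'.

'3#c5v#p9'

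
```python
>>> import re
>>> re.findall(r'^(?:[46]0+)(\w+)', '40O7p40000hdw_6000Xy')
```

['O7p40000hdw_6000Xy']

This matches anchored at the start of the string; then one of [46], then one or more of a literal '0' (non-capturing group); then one or more of a word character (captured).
Because there's exactly one group, `findall` drops the full match and keeps group 1 from the one hit.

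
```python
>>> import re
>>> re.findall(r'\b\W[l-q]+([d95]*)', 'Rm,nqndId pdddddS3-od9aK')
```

The pattern matches a word boundary (`\b`, zero-width); then a non-word character, then one or more of a character in [l-q]; then zero or more of one of [d95] (captured).
Walking the string: at [2:7] match ',nqnd', group 1 = 'd'; at [9:16] match ' pddddd', group 1 = 'ddddd'; at [18:22] match '-od9', group 1 = 'd9'.
One capturing group, so `findall` returns just the captured substring from each match — 3 in all.

['d', 'ddddd', 'd9']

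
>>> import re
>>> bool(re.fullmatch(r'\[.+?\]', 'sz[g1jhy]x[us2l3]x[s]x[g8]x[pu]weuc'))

False

`re.fullmatch` requires the pattern to consume the entire string.
Here there's no way to consume every character, so the call returns None, and `bool(None)` is False.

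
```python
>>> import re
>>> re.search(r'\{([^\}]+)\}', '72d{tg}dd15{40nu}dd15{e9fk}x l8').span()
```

`re.search` tries every starting position until one works.
The match spans [3:7] → '{tg}'.
Captured: group 1 = 'tg'.

(3, 7)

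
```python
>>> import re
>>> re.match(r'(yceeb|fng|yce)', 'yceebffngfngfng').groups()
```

('yceeb',)

Alternation tries branches left to right and keeps the first one that lets the overall match succeed at that position.
With `match`, the pattern is implicitly anchored at the beginning.
The match spans [0:5] → 'yceeb'.
Captured: group 1 = 'yceeb'.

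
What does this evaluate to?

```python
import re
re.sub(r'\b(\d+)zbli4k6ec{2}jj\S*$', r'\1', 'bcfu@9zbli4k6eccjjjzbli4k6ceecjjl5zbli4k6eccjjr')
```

Pattern: a word boundary (`\b`, zero-width); then one or more of a digit (captured); then the literal 'zbl', then the literal 'i4k', then the literal '6e'; then exactly 2 of the literal 'c', then the literal 'jj', then zero or more of a non-whitespace character; then anchored at the end.
Matches: at [5:47] → '9zbli4k6eccjjjzbli4k6ceecjjl5zbli4k6eccjjr'.
`\1` in the replacement pulls in group 1's text for each match.

'bcfu@9'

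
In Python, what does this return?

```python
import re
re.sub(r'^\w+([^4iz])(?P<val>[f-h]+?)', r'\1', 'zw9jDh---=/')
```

The replacement refers to a captured group, so each match is rewritten using its own captured text.

'D---=/'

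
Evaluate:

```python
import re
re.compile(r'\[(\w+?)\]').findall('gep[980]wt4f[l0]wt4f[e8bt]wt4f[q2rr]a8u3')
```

Matches: at [3:8] match '[980]', group 1 = '980'; at [12:16] match '[l0]', group 1 = 'l0'; at [20:26] match '[e8bt]', group 1 = 'e8bt'; at [30:36] match '[q2rr]', group 1 = 'q2rr'.
With a single group, `findall` returns only what that group captured — 4 items.

['980', 'l0', 'e8bt', 'q2rr']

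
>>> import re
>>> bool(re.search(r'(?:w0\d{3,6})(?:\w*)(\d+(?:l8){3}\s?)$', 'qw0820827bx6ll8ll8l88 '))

False

The pattern matches the literal 'w0', then 3 to 6 of a digit (non-capturing group); then zero or more of a word character (non-capturing group); then one or more of a digit, then the literal 'l8' repeated 3 times, then optionally whitespace (captured); then anchored at the end.
`search` walks the string left to right and returns the first match it finds.
Here no position works, so the call returns None, and `bool(None)` is False.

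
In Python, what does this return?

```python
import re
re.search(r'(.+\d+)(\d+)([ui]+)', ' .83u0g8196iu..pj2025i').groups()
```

(' .83u0g8196iu..pj202', '5', 'i')

The match spans [0:22] → ' .83u0g8196iu..pj2025i'.
Captured: group 1 = ' .83u0g8196iu..pj202', group 2 = '5', group 3 = 'i'.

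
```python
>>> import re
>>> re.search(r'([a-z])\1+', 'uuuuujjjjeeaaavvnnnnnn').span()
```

(0, 5)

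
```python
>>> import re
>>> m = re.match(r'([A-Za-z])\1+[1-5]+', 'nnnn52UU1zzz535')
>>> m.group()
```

'nnnn52'

`match` is anchored at position 0; if the pattern doesn't fit there, it returns None.
The match spans [0:6] → 'nnnn52'.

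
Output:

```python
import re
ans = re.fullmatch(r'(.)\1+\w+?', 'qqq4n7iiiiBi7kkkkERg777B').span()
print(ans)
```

(0, 24)

After group 1 captures some text, `\1` only succeeds where that same text appears again.
`fullmatch` succeeds only if the pattern covers the string from start to end.
The match spans [0:24] → 'qqq4n7iiiiBi7kkkkERg777B'.
Captured: group 1 = 'q'.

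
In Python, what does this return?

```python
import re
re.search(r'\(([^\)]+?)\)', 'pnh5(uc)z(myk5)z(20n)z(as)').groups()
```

('uc',)

`search` walks the string left to right and returns the first match it finds.
The match spans [4:8] → '(uc)'.
Captured: group 1 = 'uc'.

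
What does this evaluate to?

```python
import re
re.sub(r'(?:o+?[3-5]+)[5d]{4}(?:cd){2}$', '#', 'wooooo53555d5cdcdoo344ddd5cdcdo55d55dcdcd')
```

This matches one or more of a literal 'o' (lazy), then one or more of a character in [3-5] (non-capturing group); then exactly 4 of one of [5d], then the literal 'cd' repeated 2 times; then anchored at the end.
Matches: at [30:41] → 'o55d55dcdcd'.
Every occurrence is swapped for '#'.

'wooooo53555d5cdcdoo344ddd5cdcd#'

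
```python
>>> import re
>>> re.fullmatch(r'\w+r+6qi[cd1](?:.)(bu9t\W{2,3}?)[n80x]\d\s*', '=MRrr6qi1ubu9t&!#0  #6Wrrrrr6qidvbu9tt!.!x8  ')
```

`re.fullmatch` is like wrapping the pattern in `^…$` (in single-line mode).
Here the string isn't matched end-to-end, so the call returns None.

None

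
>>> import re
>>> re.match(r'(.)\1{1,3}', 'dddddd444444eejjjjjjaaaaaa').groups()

('d',)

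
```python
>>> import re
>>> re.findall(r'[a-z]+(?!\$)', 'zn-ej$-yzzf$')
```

Because the assertion is negative and zero-width, positions next to the forbidden text are skipped.
Walking the string: at [0:2] → 'zn'; at [3:4] → 'e'; at [7:10] → 'yzz'.
`findall` yields the raw match text (3 of them) because the pattern has no groups.

['zn', 'e', 'yzz']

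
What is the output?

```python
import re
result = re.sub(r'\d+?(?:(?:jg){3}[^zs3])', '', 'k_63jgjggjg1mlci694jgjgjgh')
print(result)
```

k_63jgjggjg1mlci

The pattern matches one or more of a digit (lazy); then the literal 'jg' repeated 3 times, then any character except [zs3] (non-capturing group).
Matches: at [16:26] → '694jgjgjgh'.
Every occurrence is swapped for ''.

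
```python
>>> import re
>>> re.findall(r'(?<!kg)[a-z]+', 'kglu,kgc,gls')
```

['kglu', 'kgc', 'gls']

Because the assertion is negative and zero-width, positions next to the forbidden text are skipped.
`findall` yields the raw match text (3 of them) because the pattern has no groups.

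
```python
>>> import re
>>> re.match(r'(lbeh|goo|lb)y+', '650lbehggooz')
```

`re.match` won't scan ahead — the pattern has to work from the very first character.
Here the pattern fails at index 0, so the call returns None.

None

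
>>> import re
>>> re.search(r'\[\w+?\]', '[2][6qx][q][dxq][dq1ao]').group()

'[2]'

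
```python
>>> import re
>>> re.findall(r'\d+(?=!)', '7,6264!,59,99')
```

['6264']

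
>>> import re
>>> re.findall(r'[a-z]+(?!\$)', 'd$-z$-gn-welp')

['gn', 'welp']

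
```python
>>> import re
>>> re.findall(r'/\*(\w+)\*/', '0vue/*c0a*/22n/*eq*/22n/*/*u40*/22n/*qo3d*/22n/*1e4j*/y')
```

Because there's exactly one group, `findall` drops the full match and keeps group 1 from each hit.

['c0a', 'eq', 'u40', 'qo3d', '1e4j']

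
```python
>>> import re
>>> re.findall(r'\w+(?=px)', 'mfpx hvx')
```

['mf']

Lookahead/lookbehind check context without consuming it, so the matched span excludes the asserted characters.
Walking the string: at [0:2] → 'mf'.
No capturing groups, so `findall` returns the 1 full match string.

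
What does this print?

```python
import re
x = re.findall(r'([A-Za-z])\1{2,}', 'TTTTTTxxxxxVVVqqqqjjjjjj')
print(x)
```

`\1` is not a pattern — it's the concrete string captured by group 1, re-applied verbatim.
With a single group, `findall` returns only what that group captured — 5 items.

['T', 'x', 'V', 'q', 'j']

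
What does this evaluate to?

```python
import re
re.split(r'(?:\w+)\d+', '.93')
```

['.', '']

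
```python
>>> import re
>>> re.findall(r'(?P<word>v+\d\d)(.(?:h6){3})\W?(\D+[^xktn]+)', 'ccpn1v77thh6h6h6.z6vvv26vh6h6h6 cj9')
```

This matches one or more of the literal 'v', then a digit, then a digit (captured as 'word'); then any character, then the literal 'h6' repeated 3 times (captured); then optionally a non-word character; then one or more of a non-digit, then one or more of any character except [xktn] (captured).
Matches: at [19:35] match 'vvv26vh6h6h6 cj9', groups = ('vvv26', 'vh6h6h6', 'cj9').
Multiple groups make `findall` return tuples — one 3-tuple for the one match.

[('vvv26', 'vh6h6h6', 'cj9')]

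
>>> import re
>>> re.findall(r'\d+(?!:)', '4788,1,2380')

A negative assertion filters positions out without eating any characters.
No capturing groups, so `findall` returns the 3 full match strings.

['4788', '1', '2380']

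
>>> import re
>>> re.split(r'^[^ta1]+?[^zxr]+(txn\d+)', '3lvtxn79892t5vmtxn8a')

['', 'txn79892', 't5vmtxn8a']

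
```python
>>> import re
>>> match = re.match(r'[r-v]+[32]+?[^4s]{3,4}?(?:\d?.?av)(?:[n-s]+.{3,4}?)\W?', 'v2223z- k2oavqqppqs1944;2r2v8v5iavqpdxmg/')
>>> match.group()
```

'v2223z- k2oavqqppqs194'

Pattern: one or more of a character in [r-v], then one or more of one of [32] (lazy), then 3 to 4 of any character except [4s] (lazy); then optionally a digit, then optionally any character, then the literal 'av' (non-capturing group); then one or more of a character in [n-s], then 3 to 4 of any character (lazy) (non-capturing group); then optionally a non-word character.
`match` is anchored at position 0; if the pattern doesn't fit there, it returns None.
The match spans [0:22] → 'v2223z- k2oavqqppqs194'.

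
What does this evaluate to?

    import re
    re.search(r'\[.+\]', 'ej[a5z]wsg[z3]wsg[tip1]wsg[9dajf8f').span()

The match spans [2:23] → '[a5z]wsg[z3]wsg[tip1]'.

(2, 23)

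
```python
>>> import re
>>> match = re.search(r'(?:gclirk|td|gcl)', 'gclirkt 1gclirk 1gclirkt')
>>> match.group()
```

Alternation isn't longest-match — the leftmost alternative that fits at this position is chosen.
`re.search` scans for the first position where the pattern succeeds.
The match spans [0:6] → 'gclirk'.

'gclirk'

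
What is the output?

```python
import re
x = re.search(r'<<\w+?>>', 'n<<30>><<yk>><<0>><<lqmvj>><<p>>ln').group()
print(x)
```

`re.search` scans for the first position where the pattern succeeds.
The match spans [1:7] → '<<30>>'.

<<30>>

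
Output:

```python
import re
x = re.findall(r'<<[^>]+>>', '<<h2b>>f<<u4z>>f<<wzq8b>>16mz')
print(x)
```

Matches: at [0:7] → '<<h2b>>'; at [8:15] → '<<u4z>>'; at [16:25] → '<<wzq8b>>'.
Since nothing is captured, `findall` lists the 3 matched substrings directly.

['<<h2b>>', '<<u4z>>', '<<wzq8b>>']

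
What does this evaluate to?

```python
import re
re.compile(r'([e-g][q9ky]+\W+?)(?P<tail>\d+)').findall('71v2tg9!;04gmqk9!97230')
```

This matches a character in [e-g], then one or more of one of [q9ky], then one or more of a non-word character (lazy) (captured); then one or more of a digit (captured as 'tail').
Matches: at [5:11] match 'g9!;04', groups = ('g9!;', '04').
Multiple groups make `findall` return tuples — one 2-tuple for the one match.

[('g9!;', '04')]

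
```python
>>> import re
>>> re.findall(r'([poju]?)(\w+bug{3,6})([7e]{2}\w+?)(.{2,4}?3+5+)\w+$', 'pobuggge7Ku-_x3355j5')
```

The pattern matches optionally one of [poju] (captured); then one or more of a word character, then the literal 'bu', then 3 to 6 of the literal 'g' (captured); then exactly 2 of one of [7e], then one or more of a word character (lazy) (captured); then 2 to 4 of any character (lazy), then one or more of the literal '3', then one or more of a literal '5' (captured); then one or more of a word character; then anchored at the end.
Because the quantifier is non-greedy, it stops expanding at the earliest point where the rest of the pattern can succeed.
Matches: at [0:20] match 'pobuggge7Ku-_x3355j5', groups = ('p', 'obuggg', 'e7K', 'u-_x3355').
`findall` packs the 4 group values into a tuple for every match.

[('p', 'obuggg', 'e7K', 'u-_x3355')]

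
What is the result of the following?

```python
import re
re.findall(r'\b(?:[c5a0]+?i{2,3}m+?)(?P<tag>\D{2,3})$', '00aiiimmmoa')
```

A `+?`/`*?`/`{m,n}?` starts at its minimum and grows only as far as needed for what follows to match.
Because there's exactly one group, `findall` drops the full match and keeps group 1 from the one hit.

['moa']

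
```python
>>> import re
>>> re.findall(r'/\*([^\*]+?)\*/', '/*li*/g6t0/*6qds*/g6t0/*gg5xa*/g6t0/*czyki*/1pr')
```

Because there's exactly one group, `findall` drops the full match and keeps group 1 from each hit.

['li', '6qds', 'gg5xa', 'czyki']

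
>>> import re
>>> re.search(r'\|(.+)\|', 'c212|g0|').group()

The match spans [4:8] → '|g0|'.

'|g0|'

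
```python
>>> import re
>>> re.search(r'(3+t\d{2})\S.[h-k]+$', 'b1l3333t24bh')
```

None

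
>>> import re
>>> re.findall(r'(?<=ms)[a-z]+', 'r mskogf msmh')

['kogf', 'mh']

The positive lookaround only admits positions where the adjacent text matches; those characters stay outside the span.
Scanning left to right: at [4:8] → 'kogf'; at [11:13] → 'mh'.
Since nothing is captured, `findall` lists the 2 matched substrings directly.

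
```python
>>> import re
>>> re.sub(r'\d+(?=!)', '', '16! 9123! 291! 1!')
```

The positive lookaround only admits positions where the adjacent text matches; those characters stay outside the span.
Each match is replaced by ''.

'! ! ! !'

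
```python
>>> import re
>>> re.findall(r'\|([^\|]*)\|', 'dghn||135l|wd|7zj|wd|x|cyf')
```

['', 'wd', 'wd']

Walking the string: at [4:6] match '||', group 1 = ''; at [10:14] match '|wd|', group 1 = 'wd'; at [17:21] match '|wd|', group 1 = 'wd'.
`findall` collects group 1 from each match (3 total).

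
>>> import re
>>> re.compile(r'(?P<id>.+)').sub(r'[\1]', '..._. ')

'[..._. ]'

The pattern matches one or more of any character (captured as 'id').
Matches: at [0:6] → '..._. '.
The replacement refers to a captured group, so each match is rewritten using its own captured text.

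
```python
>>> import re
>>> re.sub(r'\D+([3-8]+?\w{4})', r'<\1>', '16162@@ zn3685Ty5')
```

'16162<3685T>y5'

With the lazy modifier that quantifier settles for the fewest repetitions that let the rest of the pattern succeed (the atoms after it are unaffected and can still be greedy).
`\1` in the replacement pulls in group 1's text for each match.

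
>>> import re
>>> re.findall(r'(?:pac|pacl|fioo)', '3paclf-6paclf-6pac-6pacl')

['pac', 'pac', 'pac', 'pac']

Alternation tries branches left to right and keeps the first one that lets the overall match succeed at that position.
Walking the string: at [1:4] → 'pac'; at [8:11] → 'pac'; at [15:18] → 'pac'; at [20:23] → 'pac'.
Since nothing is captured, `findall` lists the 4 matched substrings directly.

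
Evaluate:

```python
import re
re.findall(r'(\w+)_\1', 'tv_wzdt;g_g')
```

['g']

After group 1 captures some text, `\1` only succeeds where that same text appears again.
Walking the string: at [8:11] match 'g_g', group 1 = 'g'.
One capturing group, so `findall` returns just the captured substring from the one match — 1 in all.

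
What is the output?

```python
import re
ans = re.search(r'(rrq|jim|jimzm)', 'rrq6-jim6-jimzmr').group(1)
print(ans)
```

The match spans [0:3] → 'rrq'.
Captured: group 1 = 'rrq'.

rrq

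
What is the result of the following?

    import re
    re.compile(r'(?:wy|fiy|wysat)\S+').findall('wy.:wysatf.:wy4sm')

['wy.:wysatf.:wy4sm']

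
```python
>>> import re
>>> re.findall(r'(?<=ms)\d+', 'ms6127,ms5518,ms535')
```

The `(?=…)`/`(?<=…)` assertion just peeks at neighbouring text; it doesn't advance the match position.
Since nothing is captured, `findall` lists the 3 matched substrings directly.

['6127', '5518', '535']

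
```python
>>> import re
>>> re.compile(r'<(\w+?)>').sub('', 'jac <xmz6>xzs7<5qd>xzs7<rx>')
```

Matches: at [4:10] → '<xmz6>'; at [14:19] → '<5qd>'; at [23:27] → '<rx>'.
`sub` substitutes '' at each match site.

'jac xzs7xzs7'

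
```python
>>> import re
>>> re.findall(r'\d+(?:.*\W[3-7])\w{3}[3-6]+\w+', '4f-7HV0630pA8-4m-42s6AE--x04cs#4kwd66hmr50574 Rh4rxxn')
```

The pattern matches one or more of a digit; then zero or more of any character, then a non-word character, then a character in [3-7] (non-capturing group); then exactly 3 of a word character, then one or more of a character in [3-6], then one or more of a word character.
Walking the string: at [0:45] → '4f-7HV0630pA8-4m-42s6AE--x04cs#4kwd66hmr50574'.
With no groups in the pattern, `findall` gives back each whole match — 1 here.

['4f-7HV0630pA8-4m-42s6AE--x04cs#4kwd66hmr50574']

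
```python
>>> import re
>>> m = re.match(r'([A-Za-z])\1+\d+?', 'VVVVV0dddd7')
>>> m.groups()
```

('V',)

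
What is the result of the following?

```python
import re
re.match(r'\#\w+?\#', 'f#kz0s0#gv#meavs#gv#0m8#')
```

`re.match` only tries the pattern at the start of the string.
Here the pattern fails at index 0, so the call returns None.

None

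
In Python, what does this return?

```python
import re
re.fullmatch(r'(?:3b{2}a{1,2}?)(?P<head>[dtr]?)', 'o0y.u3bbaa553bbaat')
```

None

`fullmatch` succeeds only if the pattern covers the string from start to end.
Here the pattern can't cover the whole string, so the call returns None.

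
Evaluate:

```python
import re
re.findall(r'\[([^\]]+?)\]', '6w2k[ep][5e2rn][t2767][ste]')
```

['ep', '5e2rn', 't2767', 'ste']

Scanning left to right: at [4:8] match '[ep]', group 1 = 'ep'; at [8:15] match '[5e2rn]', group 1 = '5e2rn'; at [15:22] match '[t2767]', group 1 = 't2767'; at [22:27] match '[ste]', group 1 = 'ste'.
With a single group, `findall` returns only what that group captured — 4 items.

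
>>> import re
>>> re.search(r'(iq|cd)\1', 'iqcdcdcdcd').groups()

('cd',)

`\1` is not a pattern — it's the concrete string captured by group 1, re-applied verbatim.
Unlike `match`, `search` isn't anchored — it looks for the pattern anywhere in the string.
The match spans [2:6] → 'cdcd'.
Captured: group 1 = 'cd'.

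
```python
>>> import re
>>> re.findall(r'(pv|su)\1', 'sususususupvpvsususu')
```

A backreference is literal: `\1` must see the identical characters the first group matched.
One capturing group, so `findall` returns just the captured substring from each match — 4 in all.

['su', 'su', 'pv', 'su']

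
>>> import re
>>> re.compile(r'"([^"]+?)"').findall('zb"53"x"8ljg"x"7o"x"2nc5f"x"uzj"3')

One capturing group, so `findall` returns just the captured substring from each match — 5 in all.

['53', '8ljg', '7o', '2nc5f', 'uzj']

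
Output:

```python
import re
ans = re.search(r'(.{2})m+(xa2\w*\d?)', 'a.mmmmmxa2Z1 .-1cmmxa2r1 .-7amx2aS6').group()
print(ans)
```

a.mmmmmxa2Z1

The pattern matches exactly 2 of any character (captured); then one or more of a literal 'm'; then the literal 'xa2', then zero or more of a word character, then optionally a digit (captured).
`re.search` tries every starting position until one works.
The match spans [0:12] → 'a.mmmmmxa2Z1'.
Captured: group 1 = 'a.', group 2 = 'xa2Z1'.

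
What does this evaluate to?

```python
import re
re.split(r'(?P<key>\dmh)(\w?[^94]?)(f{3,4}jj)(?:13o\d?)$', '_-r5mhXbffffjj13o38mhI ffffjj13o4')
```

With a capturing group present, the delimiter's captured portion is kept in the result list.

['_-r5mhXbffffjj13o3', '8mh', 'I ', 'ffffjj', '']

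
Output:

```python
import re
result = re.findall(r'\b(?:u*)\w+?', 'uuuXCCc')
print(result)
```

With no groups in the pattern, `findall` gives back each whole match — 1 here.

['uuuX']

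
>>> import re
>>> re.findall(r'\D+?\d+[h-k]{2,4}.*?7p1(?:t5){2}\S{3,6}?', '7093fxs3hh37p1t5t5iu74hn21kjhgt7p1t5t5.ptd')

['fxs3hh37p1t5t5iu7', 'hn21kjhgt7p1t5t5.pt']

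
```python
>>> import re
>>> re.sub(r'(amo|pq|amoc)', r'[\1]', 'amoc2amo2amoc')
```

Alternation tries branches left to right and keeps the first one that lets the overall match succeed at that position.
Matches: at [0:3] → 'amo'; at [5:8] → 'amo'; at [9:12] → 'amo'.
`\1` in the replacement pulls in group 1's text for each match.

'[amo]c2[amo]2[amo]c'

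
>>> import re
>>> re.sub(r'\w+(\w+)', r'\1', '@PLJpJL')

'@L'

Pattern: one or more of a word character; then one or more of a word character (captured).
Matches: at [1:7] → 'PLJpJL'.
Each match is replaced using the text its own group 1 captured.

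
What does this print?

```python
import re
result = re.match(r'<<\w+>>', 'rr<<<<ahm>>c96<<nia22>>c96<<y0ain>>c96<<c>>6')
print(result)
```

`re.match` won't scan ahead — the pattern has to work from the very first character.
Here the string doesn't start with a match, so the call returns None.

None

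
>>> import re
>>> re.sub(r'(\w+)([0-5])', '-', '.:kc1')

'.:-'

The pattern matches one or more of a word character (captured); then a character in [0-5] (captured).
Matches: at [2:5] → 'kc1'.
Every occurrence is swapped for '-'.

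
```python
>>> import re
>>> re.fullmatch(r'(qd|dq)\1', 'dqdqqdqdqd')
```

None

`fullmatch` succeeds only if the pattern covers the string from start to end.
Here the string isn't matched end-to-end, so the call returns None.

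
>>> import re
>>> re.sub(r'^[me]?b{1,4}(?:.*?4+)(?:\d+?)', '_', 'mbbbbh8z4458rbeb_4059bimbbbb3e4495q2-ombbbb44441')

'_8rbeb_4059bimbbbb3e4495q2-ombbbb44441'

`sub` substitutes '_' at each match site.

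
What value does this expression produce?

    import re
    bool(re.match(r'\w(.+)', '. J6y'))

Pattern: a word character; then one or more of any character (captured).
With `match`, the pattern is implicitly anchored at the beginning.
Here position 0 doesn't satisfy it, so the call returns None, and `bool(None)` is False.

False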